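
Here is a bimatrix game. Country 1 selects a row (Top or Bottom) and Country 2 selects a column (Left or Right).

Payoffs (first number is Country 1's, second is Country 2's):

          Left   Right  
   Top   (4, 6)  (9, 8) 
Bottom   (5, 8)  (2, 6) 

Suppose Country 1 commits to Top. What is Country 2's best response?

Against Top, Country 2 earns 6 from Left and 8 from Right.
So Right is the best response.

Right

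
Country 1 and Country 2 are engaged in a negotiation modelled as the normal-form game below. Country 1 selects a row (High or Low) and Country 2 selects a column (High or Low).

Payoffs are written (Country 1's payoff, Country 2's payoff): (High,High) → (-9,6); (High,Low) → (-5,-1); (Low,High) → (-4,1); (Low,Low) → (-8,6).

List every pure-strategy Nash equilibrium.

none

(High, High): Country 1 prefers Low (-4 > -9) — not an equilibrium.
(High, Low): Country 2 prefers High (6 > -1) — not an equilibrium.
(Low, High): Country 2 prefers Low (6 > 1) — not an equilibrium.
(Low, Low): Country 1 prefers High (-5 > -8) — not an equilibrium.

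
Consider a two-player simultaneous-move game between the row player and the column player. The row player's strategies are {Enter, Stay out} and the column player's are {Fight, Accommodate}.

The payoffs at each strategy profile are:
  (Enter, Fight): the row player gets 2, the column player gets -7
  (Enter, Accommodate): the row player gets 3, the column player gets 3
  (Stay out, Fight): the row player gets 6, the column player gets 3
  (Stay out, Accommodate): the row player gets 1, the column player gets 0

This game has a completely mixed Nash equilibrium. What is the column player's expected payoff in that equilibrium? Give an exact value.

9/13

First find x, the probability the row player plays Enter, from the column player's indifference between Fight and Accommodate: −7x + 3(1−x) = 3x, giving x = 3/13.
Since the column player is indifferent in equilibrium, the column player's expected payoff equals the payoff from either column against (3/13, 10/13). Using Fight: −7(3/13) + 3(10/13) = 9/13.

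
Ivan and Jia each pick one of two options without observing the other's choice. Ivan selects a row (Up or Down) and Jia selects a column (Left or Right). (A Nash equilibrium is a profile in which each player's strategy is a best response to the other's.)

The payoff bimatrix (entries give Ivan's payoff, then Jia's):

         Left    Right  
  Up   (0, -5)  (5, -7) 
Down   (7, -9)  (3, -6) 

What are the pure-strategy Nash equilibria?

(Up, Left): Ivan prefers Down (7 > 0) — not an equilibrium.
(Up, Right): Jia prefers Left (-5 > -7) — not an equilibrium.
(Down, Left): Jia prefers Right (-6 > -9) — not an equilibrium.
(Down, Right): Ivan prefers Up (5 > 3) — not an equilibrium.

none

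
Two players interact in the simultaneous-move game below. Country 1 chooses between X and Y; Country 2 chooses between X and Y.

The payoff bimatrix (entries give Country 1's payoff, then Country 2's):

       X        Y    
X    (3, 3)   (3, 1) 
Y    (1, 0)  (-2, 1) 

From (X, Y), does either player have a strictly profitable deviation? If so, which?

Country 1 at (X, Y) earns 3; deviating to Y yields -2 — not better.
Country 2 earns 1; deviating to X yields 3 — a strict improvement.
Only Country 2 has a strictly profitable deviation.

Country 2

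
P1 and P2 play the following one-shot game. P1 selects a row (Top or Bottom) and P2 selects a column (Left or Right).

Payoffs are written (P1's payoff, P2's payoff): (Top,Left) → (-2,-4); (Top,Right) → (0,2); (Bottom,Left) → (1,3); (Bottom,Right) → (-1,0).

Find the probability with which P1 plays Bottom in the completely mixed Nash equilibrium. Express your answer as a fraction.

2/3

Let p be the probability that P1 plays Top. In a completely mixed equilibrium, P2 must be indifferent between Left and Right.
P2's expected payoff from Left is −4p + 3(1−p); from Right it is 2p.
Setting these equal: −7p + 3 = 2p, so p = 1/3.
Therefore P1 plays Bottom with probability 1 − 1/3 = 2/3.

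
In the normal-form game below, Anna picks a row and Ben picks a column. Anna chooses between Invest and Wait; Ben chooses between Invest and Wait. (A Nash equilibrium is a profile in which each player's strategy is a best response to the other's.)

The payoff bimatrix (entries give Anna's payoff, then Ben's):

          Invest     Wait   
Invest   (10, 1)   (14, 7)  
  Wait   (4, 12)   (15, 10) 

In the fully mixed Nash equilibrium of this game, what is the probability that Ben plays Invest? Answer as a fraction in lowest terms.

Let q be the probability that Ben plays Invest. In a completely mixed equilibrium, Anna must be indifferent between Invest and Wait.
Anna's expected payoff from Invest is 10q + 14(1−q); from Wait it is 4q + 15(1−q).
Setting these equal: −4q + 14 = −11q + 15, so q = 1/7.

1/7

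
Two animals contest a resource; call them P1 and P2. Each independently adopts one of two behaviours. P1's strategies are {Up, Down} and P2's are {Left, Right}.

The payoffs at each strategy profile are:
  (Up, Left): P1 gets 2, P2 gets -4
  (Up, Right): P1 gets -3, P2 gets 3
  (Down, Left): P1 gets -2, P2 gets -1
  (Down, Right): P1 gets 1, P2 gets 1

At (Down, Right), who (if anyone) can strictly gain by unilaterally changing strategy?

Neither

P1 at (Down, Right) earns 1; deviating to Up yields -3 — not better.
P2 earns 1; deviating to Left yields -1 — not better.
Neither player can strictly improve; the profile is a Nash equilibrium.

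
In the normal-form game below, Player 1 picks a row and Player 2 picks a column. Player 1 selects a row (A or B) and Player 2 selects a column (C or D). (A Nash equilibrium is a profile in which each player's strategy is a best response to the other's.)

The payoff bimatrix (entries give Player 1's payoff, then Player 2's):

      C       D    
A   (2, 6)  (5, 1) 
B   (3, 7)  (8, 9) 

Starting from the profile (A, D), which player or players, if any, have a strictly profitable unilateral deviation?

Both

Player 1 at (A, D) earns 5; deviating to B yields 8 — a strict improvement.
Player 2 earns 1; deviating to C yields 6 — a strict improvement.
Both Player 1 and Player 2 have strictly profitable deviations.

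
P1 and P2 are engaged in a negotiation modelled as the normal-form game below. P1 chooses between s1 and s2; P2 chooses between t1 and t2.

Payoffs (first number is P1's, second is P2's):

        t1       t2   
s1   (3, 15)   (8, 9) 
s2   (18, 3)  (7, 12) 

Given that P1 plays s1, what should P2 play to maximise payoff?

t1

Against s1, P2 earns 15 from t1 and 9 from t2.
So t1 is the best response.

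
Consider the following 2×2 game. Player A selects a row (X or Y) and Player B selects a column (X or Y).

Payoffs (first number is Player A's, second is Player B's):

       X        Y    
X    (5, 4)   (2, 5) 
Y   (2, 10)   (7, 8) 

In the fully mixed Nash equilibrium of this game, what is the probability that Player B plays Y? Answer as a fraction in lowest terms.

3/8

Let y be the probability that Player B plays X. In a completely mixed equilibrium, Player A must be indifferent between X and Y.
Player A's expected payoff from X is 5y + 2(1−y); from Y it is 2y + 7(1−y).
Setting these equal: 3y + 2 = −5y + 7, so y = 5/8.
Therefore Player B plays Y with probability 1 − 5/8 = 3/8.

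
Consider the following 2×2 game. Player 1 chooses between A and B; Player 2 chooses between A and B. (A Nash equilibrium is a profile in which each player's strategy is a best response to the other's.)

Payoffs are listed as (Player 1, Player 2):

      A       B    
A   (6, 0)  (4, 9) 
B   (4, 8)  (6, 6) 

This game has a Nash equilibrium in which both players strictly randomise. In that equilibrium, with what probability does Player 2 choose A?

Let q be the probability that Player 2 plays A. In a completely mixed equilibrium, Player 1 must be indifferent between A and B.
Player 1's expected payoff from A is 6q + 4(1−q); from B it is 4q + 6(1−q).
Setting these equal: 2q + 4 = −2q + 6, so q = 1/2.

1/2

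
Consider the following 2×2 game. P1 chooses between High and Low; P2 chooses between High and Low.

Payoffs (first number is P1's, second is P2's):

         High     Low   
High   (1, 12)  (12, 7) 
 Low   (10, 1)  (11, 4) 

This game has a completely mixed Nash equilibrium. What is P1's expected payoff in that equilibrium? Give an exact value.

First find y, the probability P2 plays High, from P1's indifference between High and Low: y + 12(1−y) = 10y + 11(1−y), giving y = 1/10.
Since P1 is indifferent in equilibrium, P1's expected payoff equals the payoff from either row against (1/10, 9/10). Using High: (1/10) + 12(9/10) = 109/10.

109/10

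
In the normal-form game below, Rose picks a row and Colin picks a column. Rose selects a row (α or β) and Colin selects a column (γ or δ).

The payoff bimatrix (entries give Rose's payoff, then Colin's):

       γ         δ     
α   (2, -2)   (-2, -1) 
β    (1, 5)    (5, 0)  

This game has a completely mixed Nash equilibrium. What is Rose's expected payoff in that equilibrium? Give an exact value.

First find y, the probability Colin plays γ, from Rose's indifference between α and β: 2y − 2(1−y) = y + 5(1−y), giving y = 7/8.
Since Rose is indifferent in equilibrium, Rose's expected payoff equals the payoff from either row against (7/8, 1/8). Using α: 2(7/8) − 2(1/8) = 3/2.

3/2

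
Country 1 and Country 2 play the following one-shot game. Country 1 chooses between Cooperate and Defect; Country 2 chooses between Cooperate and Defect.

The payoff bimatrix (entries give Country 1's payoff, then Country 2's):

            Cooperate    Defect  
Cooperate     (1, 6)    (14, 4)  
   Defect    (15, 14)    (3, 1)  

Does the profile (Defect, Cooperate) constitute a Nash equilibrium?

Yes

At (Defect, Cooperate), Country 1 earns 15; switching to Cooperate would give 1, so Country 1 has no profitable deviation.
Country 2 earns 14; switching to Defect would give 1, so Country 2 has no profitable deviation.
Neither player can gain by a unilateral deviation, so this profile is a Nash equilibrium.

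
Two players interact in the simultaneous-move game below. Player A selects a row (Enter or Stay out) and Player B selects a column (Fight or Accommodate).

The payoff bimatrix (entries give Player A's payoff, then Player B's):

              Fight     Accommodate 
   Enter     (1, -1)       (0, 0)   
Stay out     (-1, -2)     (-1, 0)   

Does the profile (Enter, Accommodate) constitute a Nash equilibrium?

Yes

At (Enter, Accommodate), Player A earns 0; switching to Stay out would give -1, so Player A has no profitable deviation.
Player B earns 0; switching to Fight would give -1, so Player B has no profitable deviation.
Neither player can gain by a unilateral deviation, so this profile is a Nash equilibrium.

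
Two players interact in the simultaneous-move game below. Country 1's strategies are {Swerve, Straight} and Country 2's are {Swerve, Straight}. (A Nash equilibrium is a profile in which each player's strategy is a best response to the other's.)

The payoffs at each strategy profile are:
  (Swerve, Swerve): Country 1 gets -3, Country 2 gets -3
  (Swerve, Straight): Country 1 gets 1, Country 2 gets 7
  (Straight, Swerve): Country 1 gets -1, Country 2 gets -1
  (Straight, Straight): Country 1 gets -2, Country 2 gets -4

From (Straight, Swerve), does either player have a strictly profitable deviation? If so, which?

Country 1 at (Straight, Swerve) earns -1; deviating to Swerve yields -3 — not better.
Country 2 earns -1; deviating to Straight yields -4 — not better.
Neither player can strictly improve; the profile is a Nash equilibrium.

Neither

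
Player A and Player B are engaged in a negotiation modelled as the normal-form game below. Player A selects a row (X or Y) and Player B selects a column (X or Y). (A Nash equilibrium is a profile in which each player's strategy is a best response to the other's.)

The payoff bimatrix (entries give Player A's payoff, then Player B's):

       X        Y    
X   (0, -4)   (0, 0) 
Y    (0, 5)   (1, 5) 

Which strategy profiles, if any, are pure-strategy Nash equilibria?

(Y, X) and (Y, Y)

(X, X): Player B prefers Y (0 > -4) — not an equilibrium.
(X, Y): Player A prefers Y (1 > 0) — not an equilibrium.
(Y, X): Player A gets 0 ≥ 0 from X, and Player B gets 5 ≥ 5 from Y — Nash equilibrium.
(Y, Y): Player A gets 1 ≥ 0 from X, and Player B gets 5 ≥ 5 from X — Nash equilibrium.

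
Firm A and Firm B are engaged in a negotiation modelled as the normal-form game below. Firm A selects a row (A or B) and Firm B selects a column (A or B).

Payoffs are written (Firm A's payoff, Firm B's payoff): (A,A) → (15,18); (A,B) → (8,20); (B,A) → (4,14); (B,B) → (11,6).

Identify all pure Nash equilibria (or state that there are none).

(A, A): Firm B prefers B (20 > 18) — not an equilibrium.
(A, B): Firm A prefers B (11 > 8) — not an equilibrium.
(B, A): Firm A prefers A (15 > 4) — not an equilibrium.
(B, B): Firm B prefers A (14 > 6) — not an equilibrium.

none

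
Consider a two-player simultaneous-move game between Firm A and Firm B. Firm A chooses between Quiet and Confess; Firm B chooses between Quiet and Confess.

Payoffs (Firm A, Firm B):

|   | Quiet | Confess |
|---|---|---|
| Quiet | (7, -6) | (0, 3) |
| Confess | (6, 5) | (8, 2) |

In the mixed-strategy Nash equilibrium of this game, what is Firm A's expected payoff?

First find y, the probability Firm B plays Quiet, from Firm A's indifference between Quiet and Confess: 7y = 6y + 8(1−y), giving y = 8/9.
Since Firm A is indifferent in equilibrium, Firm A's expected payoff equals the payoff from either row against (8/9, 1/9). Using Quiet: 7(8/9) = 56/9.

56/9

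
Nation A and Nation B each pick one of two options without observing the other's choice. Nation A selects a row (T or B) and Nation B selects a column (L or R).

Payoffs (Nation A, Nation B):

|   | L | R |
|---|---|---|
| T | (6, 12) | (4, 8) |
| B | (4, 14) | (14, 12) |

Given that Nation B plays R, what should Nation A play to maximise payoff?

B

Against R, Nation A earns 4 from T and 14 from B.
So B is the best response.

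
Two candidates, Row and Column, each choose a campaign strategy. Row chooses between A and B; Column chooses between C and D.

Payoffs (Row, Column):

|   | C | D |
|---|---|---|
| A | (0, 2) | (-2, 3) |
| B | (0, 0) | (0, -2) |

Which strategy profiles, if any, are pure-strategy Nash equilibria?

(A, C): Column prefers D (3 > 2) — not an equilibrium.
(A, D): Row prefers B (0 > -2) — not an equilibrium.
(B, C): Row gets 0 ≥ 0 from A, and Column gets 0 ≥ -2 from D — Nash equilibrium.
(B, D): Column prefers C (0 > -2) — not an equilibrium.

(B, C)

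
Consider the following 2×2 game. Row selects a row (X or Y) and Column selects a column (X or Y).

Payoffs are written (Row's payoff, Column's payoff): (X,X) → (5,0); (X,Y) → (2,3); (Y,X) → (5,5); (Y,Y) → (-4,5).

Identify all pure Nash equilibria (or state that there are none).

(X, Y) and (Y, X)

(X, X): Column prefers Y (3 > 0) — not an equilibrium.
(X, Y): Row gets 2 ≥ -4 from Y, and Column gets 3 ≥ 0 from X — Nash equilibrium.
(Y, X): Row gets 5 ≥ 5 from X, and Column gets 5 ≥ 5 from Y — Nash equilibrium.
(Y, Y): Row prefers X (2 > -4) — not an equilibrium.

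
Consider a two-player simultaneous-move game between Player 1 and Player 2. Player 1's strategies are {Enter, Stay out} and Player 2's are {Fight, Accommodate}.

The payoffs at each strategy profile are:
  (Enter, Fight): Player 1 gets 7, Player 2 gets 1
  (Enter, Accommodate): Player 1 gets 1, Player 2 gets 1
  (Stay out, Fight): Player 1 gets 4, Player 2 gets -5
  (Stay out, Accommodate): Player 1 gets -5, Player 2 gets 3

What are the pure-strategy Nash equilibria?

(Enter, Fight): Player 1 gets 7 ≥ 4 from Stay out, and Player 2 gets 1 ≥ 1 from Accommodate — Nash equilibrium.
(Enter, Accommodate): Player 1 gets 1 ≥ -5 from Stay out, and Player 2 gets 1 ≥ 1 from Fight — Nash equilibrium.
(Stay out, Fight): Player 1 prefers Enter (7 > 4); Player 2 prefers Accommodate (3 > -5) — not an equilibrium.
(Stay out, Accommodate): Player 1 prefers Enter (1 > -5) — not an equilibrium.

(Enter, Fight) and (Enter, Accommodate)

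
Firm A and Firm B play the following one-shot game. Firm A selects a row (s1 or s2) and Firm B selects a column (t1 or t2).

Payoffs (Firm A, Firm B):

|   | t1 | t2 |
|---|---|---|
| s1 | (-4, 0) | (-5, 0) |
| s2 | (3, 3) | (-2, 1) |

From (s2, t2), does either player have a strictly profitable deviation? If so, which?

Firm A at (s2, t2) earns -2; deviating to s1 yields -5 — not better.
Firm B earns 1; deviating to t1 yields 3 — a strict improvement.
Only Firm B has a strictly profitable deviation.

Firm B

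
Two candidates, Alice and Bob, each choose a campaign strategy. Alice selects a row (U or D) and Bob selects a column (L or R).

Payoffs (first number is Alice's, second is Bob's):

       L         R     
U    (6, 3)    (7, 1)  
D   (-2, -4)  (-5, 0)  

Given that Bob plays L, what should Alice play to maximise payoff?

U

Against L, Alice earns 6 from U and -2 from D.
So U is the best response.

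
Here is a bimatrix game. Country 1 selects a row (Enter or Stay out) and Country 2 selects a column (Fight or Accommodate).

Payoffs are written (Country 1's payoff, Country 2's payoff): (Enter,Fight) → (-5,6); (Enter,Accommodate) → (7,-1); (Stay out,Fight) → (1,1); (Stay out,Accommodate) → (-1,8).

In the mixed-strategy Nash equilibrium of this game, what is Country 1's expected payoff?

1/7

First find q, the probability Country 2 plays Fight, from Country 1's indifference between Enter and Stay out: −5q + 7(1−q) = q − (1−q), giving q = 4/7.
Since Country 1 is indifferent in equilibrium, Country 1's expected payoff equals the payoff from either row against (4/7, 3/7). Using Enter: −5(4/7) + 7(3/7) = 1/7.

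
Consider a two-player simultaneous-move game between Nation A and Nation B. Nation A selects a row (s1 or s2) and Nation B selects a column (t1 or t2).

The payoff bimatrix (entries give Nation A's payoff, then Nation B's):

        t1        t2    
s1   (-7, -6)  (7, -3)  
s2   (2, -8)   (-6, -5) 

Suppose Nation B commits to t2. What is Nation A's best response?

Against t2, Nation A earns 7 from s1 and -6 from s2.
So s1 is the best response.

s1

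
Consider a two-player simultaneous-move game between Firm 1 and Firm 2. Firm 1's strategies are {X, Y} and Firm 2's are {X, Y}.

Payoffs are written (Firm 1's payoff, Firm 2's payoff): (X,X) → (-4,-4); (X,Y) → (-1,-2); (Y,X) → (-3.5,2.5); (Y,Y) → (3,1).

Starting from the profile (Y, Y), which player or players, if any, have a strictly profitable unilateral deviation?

Firm 1 at (Y, Y) earns 3; deviating to X yields -1 — not better.
Firm 2 earns 1; deviating to X yields 2.5 — a strict improvement.
Only Firm 2 has a strictly profitable deviation.

Firm 2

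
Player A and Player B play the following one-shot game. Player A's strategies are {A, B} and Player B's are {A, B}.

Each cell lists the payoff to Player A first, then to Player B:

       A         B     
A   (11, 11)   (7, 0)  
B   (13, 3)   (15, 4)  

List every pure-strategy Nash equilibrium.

(B, B)

(A, A): Player A prefers B (13 > 11) — not an equilibrium.
(A, B): Player A prefers B (15 > 7); Player B prefers A (11 > 0) — not an equilibrium.
(B, A): Player B prefers B (4 > 3) — not an equilibrium.
(B, B): Player A gets 15 ≥ 7 from A, and Player B gets 4 ≥ 3 from A — Nash equilibrium.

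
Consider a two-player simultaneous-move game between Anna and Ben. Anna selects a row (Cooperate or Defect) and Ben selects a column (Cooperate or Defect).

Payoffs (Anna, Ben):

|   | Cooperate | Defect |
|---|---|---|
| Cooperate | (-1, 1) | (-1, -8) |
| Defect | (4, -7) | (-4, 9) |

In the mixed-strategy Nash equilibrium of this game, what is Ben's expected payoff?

-47/25

First find p, the probability Anna plays Cooperate, from Ben's indifference between Cooperate and Defect: p − 7(1−p) = −8p + 9(1−p), giving p = 16/25.
Since Ben is indifferent in equilibrium, Ben's expected payoff equals the payoff from either column against (16/25, 9/25). Using Cooperate: (16/25) − 7(9/25) = -47/25.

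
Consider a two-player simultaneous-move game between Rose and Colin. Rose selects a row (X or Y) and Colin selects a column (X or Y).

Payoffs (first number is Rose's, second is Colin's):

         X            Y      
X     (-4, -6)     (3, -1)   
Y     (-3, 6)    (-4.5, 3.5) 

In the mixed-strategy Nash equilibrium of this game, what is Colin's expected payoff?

2

First find x, the probability Rose plays X, from Colin's indifference between X and Y: −6x + 6(1−x) = −x + 3.5(1−x), giving x = 1/3.
Since Colin is indifferent in equilibrium, Colin's expected payoff equals the payoff from either column against (1/3, 2/3). Using X: −6(1/3) + 6(2/3) = 2.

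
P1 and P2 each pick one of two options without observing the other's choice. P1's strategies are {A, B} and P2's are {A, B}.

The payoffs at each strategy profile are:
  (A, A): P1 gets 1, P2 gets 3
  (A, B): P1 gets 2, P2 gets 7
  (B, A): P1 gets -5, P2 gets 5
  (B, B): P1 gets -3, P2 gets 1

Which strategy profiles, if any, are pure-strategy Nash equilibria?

(A, B)

(A, A): P2 prefers B (7 > 3) — not an equilibrium.
(A, B): P1 gets 2 ≥ -3 from B, and P2 gets 7 ≥ 3 from A — Nash equilibrium.
(B, A): P1 prefers A (1 > -5) — not an equilibrium.
(B, B): P1 prefers A (2 > -3); P2 prefers A (5 > 1) — not an equilibrium.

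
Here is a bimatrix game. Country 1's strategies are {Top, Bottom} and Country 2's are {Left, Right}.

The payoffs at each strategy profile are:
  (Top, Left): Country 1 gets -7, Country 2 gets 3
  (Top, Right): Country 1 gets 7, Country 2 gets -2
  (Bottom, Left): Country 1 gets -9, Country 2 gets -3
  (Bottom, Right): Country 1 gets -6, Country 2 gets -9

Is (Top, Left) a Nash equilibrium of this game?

Yes

At (Top, Left), Country 1 earns -7; switching to Bottom would give -9, so Country 1 has no profitable deviation.
Country 2 earns 3; switching to Right would give -2, so Country 2 has no profitable deviation.
Neither player can gain by a unilateral deviation, so this profile is a Nash equilibrium.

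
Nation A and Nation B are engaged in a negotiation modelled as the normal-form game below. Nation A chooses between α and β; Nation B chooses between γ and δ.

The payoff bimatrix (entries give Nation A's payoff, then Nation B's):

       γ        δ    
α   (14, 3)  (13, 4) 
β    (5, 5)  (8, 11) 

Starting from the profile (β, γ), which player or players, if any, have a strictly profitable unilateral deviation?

Both

Nation A at (β, γ) earns 5; deviating to α yields 14 — a strict improvement.
Nation B earns 5; deviating to δ yields 11 — a strict improvement.
Both Nation A and Nation B have strictly profitable deviations.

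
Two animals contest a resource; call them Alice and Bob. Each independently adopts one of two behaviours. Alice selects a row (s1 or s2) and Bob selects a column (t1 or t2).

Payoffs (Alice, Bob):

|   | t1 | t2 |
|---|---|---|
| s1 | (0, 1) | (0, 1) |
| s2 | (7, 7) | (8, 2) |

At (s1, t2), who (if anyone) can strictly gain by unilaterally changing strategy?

Alice

Alice at (s1, t2) earns 0; deviating to s2 yields 8 — a strict improvement.
Bob earns 1; deviating to t1 yields 1 — not better.
Only Alice has a strictly profitable deviation.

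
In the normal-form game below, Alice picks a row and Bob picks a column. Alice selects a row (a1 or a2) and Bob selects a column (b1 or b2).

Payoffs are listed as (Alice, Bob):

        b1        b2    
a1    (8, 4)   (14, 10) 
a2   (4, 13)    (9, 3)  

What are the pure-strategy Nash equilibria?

(a1, b1): Bob prefers b2 (10 > 4) — not an equilibrium.
(a1, b2): Alice gets 14 ≥ 9 from a2, and Bob gets 10 ≥ 4 from b1 — Nash equilibrium.
(a2, b1): Alice prefers a1 (8 > 4) — not an equilibrium.
(a2, b2): Alice prefers a1 (14 > 9); Bob prefers b1 (13 > 3) — not an equilibrium.

(a1, b2)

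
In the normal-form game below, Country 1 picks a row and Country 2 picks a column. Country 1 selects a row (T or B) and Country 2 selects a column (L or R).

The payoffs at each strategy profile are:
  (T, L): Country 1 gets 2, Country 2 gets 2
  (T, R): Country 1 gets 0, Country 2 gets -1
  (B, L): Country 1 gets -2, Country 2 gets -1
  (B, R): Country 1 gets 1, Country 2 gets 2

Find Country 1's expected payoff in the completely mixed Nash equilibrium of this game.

First find y, the probability Country 2 plays L, from Country 1's indifference between T and B: 2y = −2y + (1−y), giving y = 1/5.
Since Country 1 is indifferent in equilibrium, Country 1's expected payoff equals the payoff from either row against (1/5, 4/5). Using T: 2(1/5) = 2/5.

2/5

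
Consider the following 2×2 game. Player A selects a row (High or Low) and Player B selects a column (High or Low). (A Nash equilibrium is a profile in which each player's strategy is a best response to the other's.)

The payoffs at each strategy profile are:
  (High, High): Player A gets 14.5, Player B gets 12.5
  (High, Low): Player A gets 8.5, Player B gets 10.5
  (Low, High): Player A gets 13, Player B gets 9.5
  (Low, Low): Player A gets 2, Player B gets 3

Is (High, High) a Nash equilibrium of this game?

Yes

At (High, High), Player A earns 14.5; switching to Low would give 13, so Player A has no profitable deviation.
Player B earns 12.5; switching to Low would give 10.5, so Player B has no profitable deviation.
Neither player can gain by a unilateral deviation, so this profile is a Nash equilibrium.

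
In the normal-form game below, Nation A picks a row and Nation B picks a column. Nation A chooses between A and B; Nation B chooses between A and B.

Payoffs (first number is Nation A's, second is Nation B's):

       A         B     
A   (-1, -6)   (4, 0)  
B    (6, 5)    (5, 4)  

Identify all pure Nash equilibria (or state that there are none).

(A, A): Nation A prefers B (6 > -1); Nation B prefers B (0 > -6) — not an equilibrium.
(A, B): Nation A prefers B (5 > 4) — not an equilibrium.
(B, A): Nation A gets 6 ≥ -1 from A, and Nation B gets 5 ≥ 4 from B — Nash equilibrium.
(B, B): Nation B prefers A (5 > 4) — not an equilibrium.

(B, A)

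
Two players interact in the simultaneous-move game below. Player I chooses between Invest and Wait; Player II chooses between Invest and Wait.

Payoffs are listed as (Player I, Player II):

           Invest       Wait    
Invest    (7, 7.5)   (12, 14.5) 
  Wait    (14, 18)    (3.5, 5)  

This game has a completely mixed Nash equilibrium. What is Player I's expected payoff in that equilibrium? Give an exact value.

First find y, the probability Player II plays Invest, from Player I's indifference between Invest and Wait: 7y + 12(1−y) = 14y + 3.5(1−y), giving y = 17/31.
Since Player I is indifferent in equilibrium, Player I's expected payoff equals the payoff from either row against (17/31, 14/31). Using Invest: 7(17/31) + 12(14/31) = 287/31.

287/31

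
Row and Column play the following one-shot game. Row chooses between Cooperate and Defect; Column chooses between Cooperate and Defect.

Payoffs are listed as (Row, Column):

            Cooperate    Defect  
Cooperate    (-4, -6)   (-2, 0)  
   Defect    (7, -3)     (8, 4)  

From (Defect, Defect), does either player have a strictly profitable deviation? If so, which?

Row at (Defect, Defect) earns 8; deviating to Cooperate yields -2 — not better.
Column earns 4; deviating to Cooperate yields -3 — not better.
Neither player can strictly improve; the profile is a Nash equilibrium.

Neither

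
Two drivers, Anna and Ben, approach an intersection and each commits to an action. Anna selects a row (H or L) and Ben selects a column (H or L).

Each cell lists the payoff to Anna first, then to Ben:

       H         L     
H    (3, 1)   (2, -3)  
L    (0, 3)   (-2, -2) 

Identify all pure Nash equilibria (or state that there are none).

(H, H): Anna gets 3 ≥ 0 from L, and Ben gets 1 ≥ -3 from L — Nash equilibrium.
(H, L): Ben prefers H (1 > -3) — not an equilibrium.
(L, H): Anna prefers H (3 > 0) — not an equilibrium.
(L, L): Anna prefers H (2 > -2); Ben prefers H (3 > -2) — not an equilibrium.

(H, H)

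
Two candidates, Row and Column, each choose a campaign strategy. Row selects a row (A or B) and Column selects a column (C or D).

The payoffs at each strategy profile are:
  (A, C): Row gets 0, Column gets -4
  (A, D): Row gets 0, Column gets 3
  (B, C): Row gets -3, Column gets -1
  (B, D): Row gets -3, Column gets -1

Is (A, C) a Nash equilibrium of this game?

No

At (A, C), Row earns 0; switching to B would give -3, so Row has no profitable deviation.
Column earns -4; switching to D would give 3, so Column would deviate.
Since at least one player can profitably deviate, this is not a Nash equilibrium.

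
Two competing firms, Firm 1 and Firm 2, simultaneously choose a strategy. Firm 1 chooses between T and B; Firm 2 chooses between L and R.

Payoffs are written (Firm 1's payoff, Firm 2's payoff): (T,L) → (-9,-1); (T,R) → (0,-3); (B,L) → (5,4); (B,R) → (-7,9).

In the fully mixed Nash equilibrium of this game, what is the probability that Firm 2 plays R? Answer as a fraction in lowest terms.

2/3

Let y be the probability that Firm 2 plays L. In a completely mixed equilibrium, Firm 1 must be indifferent between T and B.
Firm 1's expected payoff from T is −9y; from B it is 5y − 7(1−y).
Setting these equal: −9y = 12y − 7, so y = 1/3.
Therefore Firm 2 plays R with probability 1 − 1/3 = 2/3.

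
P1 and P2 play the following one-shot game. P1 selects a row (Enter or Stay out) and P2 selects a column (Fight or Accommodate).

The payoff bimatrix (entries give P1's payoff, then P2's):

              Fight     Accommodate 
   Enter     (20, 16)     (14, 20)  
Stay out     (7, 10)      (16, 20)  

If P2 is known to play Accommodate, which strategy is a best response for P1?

Stay out

Against Accommodate, P1 earns 14 from Enter and 16 from Stay out.
So Stay out is the best response.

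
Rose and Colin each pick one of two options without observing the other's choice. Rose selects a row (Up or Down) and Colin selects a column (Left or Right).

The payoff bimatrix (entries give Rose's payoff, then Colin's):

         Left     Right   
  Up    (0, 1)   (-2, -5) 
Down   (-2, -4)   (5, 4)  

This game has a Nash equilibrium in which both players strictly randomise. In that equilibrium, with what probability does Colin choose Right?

2/9

Let y be the probability that Colin plays Left. In a completely mixed equilibrium, Rose must be indifferent between Up and Down.
Rose's expected payoff from Up is −2(1−y); from Down it is −2y + 5(1−y).
Setting these equal: 2y − 2 = −7y + 5, so y = 7/9.
Therefore Colin plays Right with probability 1 − 7/9 = 2/9.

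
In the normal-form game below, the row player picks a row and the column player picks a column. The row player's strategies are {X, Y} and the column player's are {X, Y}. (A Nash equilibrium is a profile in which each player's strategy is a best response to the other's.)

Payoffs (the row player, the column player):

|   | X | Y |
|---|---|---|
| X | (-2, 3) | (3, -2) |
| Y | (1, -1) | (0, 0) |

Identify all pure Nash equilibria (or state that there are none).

(X, X): the row player prefers Y (1 > -2) — not an equilibrium.
(X, Y): the column player prefers X (3 > -2) — not an equilibrium.
(Y, X): the column player prefers Y (0 > -1) — not an equilibrium.
(Y, Y): the row player prefers X (3 > 0) — not an equilibrium.

none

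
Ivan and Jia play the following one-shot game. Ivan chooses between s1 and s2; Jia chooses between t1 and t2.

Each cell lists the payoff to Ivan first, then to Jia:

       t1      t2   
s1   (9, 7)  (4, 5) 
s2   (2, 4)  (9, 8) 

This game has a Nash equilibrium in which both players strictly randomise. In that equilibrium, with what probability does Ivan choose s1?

Let r be the probability that Ivan plays s1. In a completely mixed equilibrium, Jia must be indifferent between t1 and t2.
Jia's expected payoff from t1 is 7r + 4(1−r); from t2 it is 5r + 8(1−r).
Setting these equal: 3r + 4 = −3r + 8, so r = 2/3.

2/3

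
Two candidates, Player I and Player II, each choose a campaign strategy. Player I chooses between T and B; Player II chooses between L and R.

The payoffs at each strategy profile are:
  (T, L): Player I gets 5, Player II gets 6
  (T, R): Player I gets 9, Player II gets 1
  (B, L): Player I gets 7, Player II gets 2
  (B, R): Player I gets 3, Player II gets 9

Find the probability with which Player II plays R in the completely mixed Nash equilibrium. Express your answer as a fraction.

Let y be the probability that Player II plays L. In a completely mixed equilibrium, Player I must be indifferent between T and B.
Player I's expected payoff from T is 5y + 9(1−y); from B it is 7y + 3(1−y).
Setting these equal: −4y + 9 = 4y + 3, so y = 3/4.
Therefore Player II plays R with probability 1 − 3/4 = 1/4.

1/4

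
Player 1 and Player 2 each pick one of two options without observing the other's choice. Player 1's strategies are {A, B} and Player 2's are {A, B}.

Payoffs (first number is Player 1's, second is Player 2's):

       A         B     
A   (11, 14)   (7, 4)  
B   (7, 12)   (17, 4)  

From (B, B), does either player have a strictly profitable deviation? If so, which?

Player 1 at (B, B) earns 17; deviating to A yields 7 — not better.
Player 2 earns 4; deviating to A yields 12 — a strict improvement.
Only Player 2 has a strictly profitable deviation.

Player 2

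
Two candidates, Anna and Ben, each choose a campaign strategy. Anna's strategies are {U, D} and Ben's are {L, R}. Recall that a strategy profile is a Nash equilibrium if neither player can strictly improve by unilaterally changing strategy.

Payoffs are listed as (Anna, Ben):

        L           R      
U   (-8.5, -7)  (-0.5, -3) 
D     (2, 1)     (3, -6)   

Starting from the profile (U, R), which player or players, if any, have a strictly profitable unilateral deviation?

Anna

Anna at (U, R) earns -0.5; deviating to D yields 3 — a strict improvement.
Ben earns -3; deviating to L yields -7 — not better.
Only Anna has a strictly profitable deviation.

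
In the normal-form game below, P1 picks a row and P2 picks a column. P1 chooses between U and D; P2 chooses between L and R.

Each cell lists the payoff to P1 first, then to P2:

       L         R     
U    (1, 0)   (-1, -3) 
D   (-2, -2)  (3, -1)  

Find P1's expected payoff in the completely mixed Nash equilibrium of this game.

1/7

First find y, the probability P2 plays L, from P1's indifference between U and D: y − (1−y) = −2y + 3(1−y), giving y = 4/7.
Since P1 is indifferent in equilibrium, P1's expected payoff equals the payoff from either row against (4/7, 3/7). Using U: (4/7) − (3/7) = 1/7.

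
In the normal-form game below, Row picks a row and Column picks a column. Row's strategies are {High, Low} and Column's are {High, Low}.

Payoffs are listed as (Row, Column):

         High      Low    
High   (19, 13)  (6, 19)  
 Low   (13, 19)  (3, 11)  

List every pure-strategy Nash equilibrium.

(High, Low)

(High, High): Column prefers Low (19 > 13) — not an equilibrium.
(High, Low): Row gets 6 ≥ 3 from Low, and Column gets 19 ≥ 13 from High — Nash equilibrium.
(Low, High): Row prefers High (19 > 13) — not an equilibrium.
(Low, Low): Row prefers High (6 > 3); Column prefers High (19 > 11) — not an equilibrium.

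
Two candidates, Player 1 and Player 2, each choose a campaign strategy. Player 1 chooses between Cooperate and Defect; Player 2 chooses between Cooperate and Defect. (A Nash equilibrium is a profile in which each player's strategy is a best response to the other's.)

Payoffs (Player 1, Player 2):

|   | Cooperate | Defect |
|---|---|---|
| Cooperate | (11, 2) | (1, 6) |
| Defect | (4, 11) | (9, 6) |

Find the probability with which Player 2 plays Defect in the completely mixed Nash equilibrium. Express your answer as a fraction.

7/15

Let c be the probability that Player 2 plays Cooperate. In a completely mixed equilibrium, Player 1 must be indifferent between Cooperate and Defect.
Player 1's expected payoff from Cooperate is 11c + (1−c); from Defect it is 4c + 9(1−c).
Setting these equal: 10c + 1 = −5c + 9, so c = 8/15.
Therefore Player 2 plays Defect with probability 1 − 8/15 = 7/15.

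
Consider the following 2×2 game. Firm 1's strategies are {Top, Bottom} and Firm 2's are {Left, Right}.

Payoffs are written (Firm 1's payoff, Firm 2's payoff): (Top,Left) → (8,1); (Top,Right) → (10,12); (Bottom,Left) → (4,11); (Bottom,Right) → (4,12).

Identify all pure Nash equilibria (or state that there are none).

(Top, Left): Firm 2 prefers Right (12 > 1) — not an equilibrium.
(Top, Right): Firm 1 gets 10 ≥ 4 from Bottom, and Firm 2 gets 12 ≥ 1 from Left — Nash equilibrium.
(Bottom, Left): Firm 1 prefers Top (8 > 4); Firm 2 prefers Right (12 > 11) — not an equilibrium.
(Bottom, Right): Firm 1 prefers Top (10 > 4) — not an equilibrium.

(Top, Right)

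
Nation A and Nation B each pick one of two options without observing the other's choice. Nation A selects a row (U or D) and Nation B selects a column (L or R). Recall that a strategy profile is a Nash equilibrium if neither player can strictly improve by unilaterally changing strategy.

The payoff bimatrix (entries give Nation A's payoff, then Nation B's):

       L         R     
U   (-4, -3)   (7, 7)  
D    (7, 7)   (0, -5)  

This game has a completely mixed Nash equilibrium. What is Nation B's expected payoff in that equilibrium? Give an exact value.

First find p, the probability Nation A plays U, from Nation B's indifference between L and R: −3p + 7(1−p) = 7p − 5(1−p), giving p = 6/11.
Since Nation B is indifferent in equilibrium, Nation B's expected payoff equals the payoff from either column against (6/11, 5/11). Using L: −3(6/11) + 7(5/11) = 17/11.

17/11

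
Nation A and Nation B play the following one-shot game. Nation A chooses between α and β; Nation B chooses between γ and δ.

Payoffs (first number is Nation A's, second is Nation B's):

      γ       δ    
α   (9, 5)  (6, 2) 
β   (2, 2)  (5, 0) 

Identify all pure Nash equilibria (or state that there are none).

(α, γ)

(α, γ): Nation A gets 9 ≥ 2 from β, and Nation B gets 5 ≥ 2 from δ — Nash equilibrium.
(α, δ): Nation B prefers γ (5 > 2) — not an equilibrium.
(β, γ): Nation A prefers α (9 > 2) — not an equilibrium.
(β, δ): Nation A prefers α (6 > 5); Nation B prefers γ (2 > 0) — not an equilibrium.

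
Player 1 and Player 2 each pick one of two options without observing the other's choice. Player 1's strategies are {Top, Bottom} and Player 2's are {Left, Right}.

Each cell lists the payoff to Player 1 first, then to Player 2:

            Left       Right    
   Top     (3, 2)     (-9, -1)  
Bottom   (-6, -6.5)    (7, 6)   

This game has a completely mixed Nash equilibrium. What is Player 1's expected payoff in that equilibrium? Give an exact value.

-33/25

First find q, the probability Player 2 plays Left, from Player 1's indifference between Top and Bottom: 3q − 9(1−q) = −6q + 7(1−q), giving q = 16/25.
Since Player 1 is indifferent in equilibrium, Player 1's expected payoff equals the payoff from either row against (16/25, 9/25). Using Top: 3(16/25) − 9(9/25) = -33/25.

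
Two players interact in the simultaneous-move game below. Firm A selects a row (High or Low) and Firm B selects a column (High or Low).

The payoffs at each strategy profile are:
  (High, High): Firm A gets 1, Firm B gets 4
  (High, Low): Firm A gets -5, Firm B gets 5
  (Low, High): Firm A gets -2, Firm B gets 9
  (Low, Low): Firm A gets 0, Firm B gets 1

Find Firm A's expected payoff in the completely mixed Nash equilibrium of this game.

-5/4

First find q, the probability Firm B plays High, from Firm A's indifference between High and Low: q − 5(1−q) = −2q, giving q = 5/8.
Since Firm A is indifferent in equilibrium, Firm A's expected payoff equals the payoff from either row against (5/8, 3/8). Using High: (5/8) − 5(3/8) = -5/4.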